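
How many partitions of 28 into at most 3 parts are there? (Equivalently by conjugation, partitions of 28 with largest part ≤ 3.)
p(28, parts ≤ 3) = 80

Use the recurrence p(n, m) = p(n, m−1) + p(n−m, m): either the largest part is < m (count p(n, m−1)) or the largest part is exactly m (remove one copy of m, count p(n−m, m)). With p(0, ·) = 1 this gives p(28, parts ≤ 3) = 80. (By conjugating Young diagrams, this also counts partitions of 28 into at most 3 parts.)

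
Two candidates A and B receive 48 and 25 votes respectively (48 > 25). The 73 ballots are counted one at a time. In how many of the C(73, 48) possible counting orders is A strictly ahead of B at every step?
Strict-lead orderings = 7314240729121905852

Total orderings of the 73 votes with 48 for A: C(73, 48) = 23214764053299962052. By the Bertrand ballot formula (Cycle Lemma / reflection principle), the number of orderings in which A is strictly ahead of B throughout is (p − q)/(p + q) · C(p + q, p) = (48 − 25)/(48 + 25) · 23214764053299962052 = 7314240729121905852.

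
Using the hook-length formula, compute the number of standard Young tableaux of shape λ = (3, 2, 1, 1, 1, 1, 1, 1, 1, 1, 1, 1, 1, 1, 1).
# SYT of shape (3, 2, 1, 1, 1, 1, 1, 1, 1, 1, 1, 1, 1, 1, 1) = 1344

Hook-length formula: f^λ = n! / Π hook(c), product over all cells c of the Young diagram. For λ = (3, 2, 1, 1, 1, 1, 1, 1, 1, 1, 1, 1, 1, 1, 1), n = 18 boxes. Hook lengths by row (left-to-right, top-to-bottom): [17, 3, 1]; [15, 1]; [13]; [12]; [11]; [10]; [9]; [8]; [7]; [6]; [5]; [4]; [3]; [2]; [1]. Product of hooks = 4763670912000. So f^λ = 18! / 4763670912000 = 6402373705728000 / 4763670912000 = 1344.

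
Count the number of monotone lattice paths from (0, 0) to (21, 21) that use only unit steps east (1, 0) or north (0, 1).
Number of paths = 538257874440

A monotone lattice path from (0, 0) to (21, 21) consists of 21 east steps and 21 north steps in some order, so it is determined by which 21 of the 42 steps are east. The count is C(42, 21) = 538257874440.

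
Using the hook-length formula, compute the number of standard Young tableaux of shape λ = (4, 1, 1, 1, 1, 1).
# SYT of shape (4, 1, 1, 1, 1, 1) = 56

Hook-length formula: f^λ = n! / Π hook(c), product over all cells c of the Young diagram. For λ = (4, 1, 1, 1, 1, 1), n = 9 boxes. Hook lengths by row (left-to-right, top-to-bottom): [9, 3, 2, 1]; [5]; [4]; [3]; [2]; [1]. Product of hooks = 6480. So f^λ = 9! / 6480 = 362880 / 6480 = 56.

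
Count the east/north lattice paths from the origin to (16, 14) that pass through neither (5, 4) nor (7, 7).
Number of paths = 76132779

Inclusion–exclusion. Total paths: C(30, 16) = 145422675. Through P₁: C(9, 5)·C(21, 11) = 44442216. Through P₂: C(14, 7)·C(16, 9) = 39262080. Since P₁ is strictly southwest of P₂, a monotone path through both must visit P₁ then P₂; paths through both = C(9, 5)·C(5, 2)·C(16, 9) = 14414400. Avoid both = 145422675 − 44442216 − 39262080 + 14414400 = 76132779.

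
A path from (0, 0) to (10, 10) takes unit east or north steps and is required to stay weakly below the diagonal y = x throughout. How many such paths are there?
Number of paths = 16796

By the reflection principle (André's argument), the number of monotone paths to (10, 10) with n ≤ m that never go above y = x is C(20, 10) − C(20, 11) = 184756 − 167960 = 16796.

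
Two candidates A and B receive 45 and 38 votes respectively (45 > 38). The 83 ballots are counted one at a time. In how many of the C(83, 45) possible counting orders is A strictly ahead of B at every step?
Strict-lead orderings = 53185384447358700405960

Total orderings of the 83 votes with 45 for A: C(83, 45) = 630626701304396019099240. By the Bertrand ballot formula (Cycle Lemma / reflection principle), the number of orderings in which A is strictly ahead of B throughout is (p − q)/(p + q) · C(p + q, p) = (45 − 38)/(45 + 38) · 630626701304396019099240 = 53185384447358700405960.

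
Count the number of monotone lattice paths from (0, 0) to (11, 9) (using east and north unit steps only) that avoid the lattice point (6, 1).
Number of paths = 158951

Total paths from (0, 0) to (11, 9): C(20, 11) = 167960. Paths through (6, 1): (paths (0, 0) → (6, 1)) × (paths (6, 1) → (11, 9)) = C(7, 6) · C(13, 5) = 7 · 1287 = 9009. Avoidance count = 167960 − 9009 = 158951.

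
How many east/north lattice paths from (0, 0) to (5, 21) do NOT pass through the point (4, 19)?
Number of paths = 39215

Total paths from (0, 0) to (5, 21): C(26, 5) = 65780. Paths through (4, 19): (paths (0, 0) → (4, 19)) × (paths (4, 19) → (5, 21)) = C(23, 4) · C(3, 1) = 8855 · 3 = 26565. Avoidance count = 65780 − 26565 = 39215.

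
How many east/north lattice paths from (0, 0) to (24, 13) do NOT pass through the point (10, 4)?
Number of paths = 2744460110

Total paths from (0, 0) to (24, 13): C(37, 24) = 3562467300. Paths through (10, 4): (paths (0, 0) → (10, 4)) × (paths (10, 4) → (24, 13)) = C(14, 10) · C(23, 14) = 1001 · 817190 = 818007190. Avoidance count = 3562467300 − 818007190 = 2744460110.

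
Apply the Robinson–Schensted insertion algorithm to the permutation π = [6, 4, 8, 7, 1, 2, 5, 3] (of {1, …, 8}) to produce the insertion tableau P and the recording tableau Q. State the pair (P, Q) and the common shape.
P = [1, 2, 3] / [4, 5] / [6, 7] / [8];  Q = [1, 3, 7] / [2, 4] / [5, 6] / [8];  common shape = (3, 2, 2, 1)

Row-insert the values π_1, π_2, … into P one at a time, bumping the leftmost entry strictly greater than the inserted value down to the next row. The recording tableau Q records, in position (i, j), the step at which that cell was added to P.
  Insert 6 (step 1): P = [6];  Q = [1]
  Insert 4 (step 2): P = [4] / [6];  Q = [1] / [2]
  Insert 8 (step 3): P = [4, 8] / [6];  Q = [1, 3] / [2]
  Insert 7 (step 4): P = [4, 7] / [6, 8];  Q = [1, 3] / [2, 4]
  Insert 1 (step 5): P = [1, 7] / [4, 8] / [6];  Q = [1, 3] / [2, 4] / [5]
  Insert 2 (step 6): P = [1, 2] / [4, 7] / [6, 8];  Q = [1, 3] / [2, 4] / [5, 6]
  Insert 5 (step 7): P = [1, 2, 5] / [4, 7] / [6, 8];  Q = [1, 3, 7] / [2, 4] / [5, 6]
  Insert 3 (step 8): P = [1, 2, 3] / [4, 5] / [6, 7] / [8];  Q = [1, 3, 7] / [2, 4] / [5, 6] / [8]
Final shape: (3, 2, 2, 1).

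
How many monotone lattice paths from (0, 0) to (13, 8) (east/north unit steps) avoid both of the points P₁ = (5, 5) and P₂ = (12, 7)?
Number of paths = 79278

Inclusion–exclusion. Total paths: C(21, 13) = 203490. Through P₁: C(10, 5)·C(11, 8) = 41580. Through P₂: C(19, 12)·C(2, 1) = 100776. Since P₁ is strictly southwest of P₂, a monotone path through both must visit P₁ then P₂; paths through both = C(10, 5)·C(9, 7)·C(2, 1) = 18144. Avoid both = 203490 − 41580 − 100776 + 18144 = 79278.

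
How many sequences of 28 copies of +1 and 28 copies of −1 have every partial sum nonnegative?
C_28 = 263747951750360

These ballot sequences are counted by the Catalan number C_n = (1/(n + 1)) · C(2n, n). For n = 28: C_28 = (1/29) · C(56, 28) = 7648690600760440/29 = 263747951750360.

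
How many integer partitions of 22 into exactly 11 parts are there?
p(22, 11 parts) = 56

Partitions of n into exactly k parts are in bijection with partitions of n − k into at most k parts (subtract 1 from each part). So p(22, exactly 11) = p(11, parts ≤ 11). Computing via the recurrence p(m, j) = p(m, j−1) + p(m−j, j) gives 56.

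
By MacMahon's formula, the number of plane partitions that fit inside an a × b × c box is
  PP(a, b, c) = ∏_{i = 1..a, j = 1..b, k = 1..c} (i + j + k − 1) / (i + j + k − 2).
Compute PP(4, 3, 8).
PP(4, 3, 8) = 4723719

Evaluate the triple product over i = 1..4, j = 1..3, k = 1..8. The factors are (2/1) · (3/2) · (4/3) · (5/4) · (6/5) · (7/6) · (8/7) · (9/8) · … (96 factors total). The numerators and denominators telescope so the product is an integer; carrying out the multiplication exactly gives PP(4, 3, 8) = 4723719.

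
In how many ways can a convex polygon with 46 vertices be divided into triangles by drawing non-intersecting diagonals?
C_44 = 583300119592996693088040

These polygon triangulations are counted by the Catalan number C_n = (1/(n + 1)) · C(2n, n). For n = 44: C_44 = (1/45) · C(88, 44) = 26248505381684851188961800/45 = 583300119592996693088040.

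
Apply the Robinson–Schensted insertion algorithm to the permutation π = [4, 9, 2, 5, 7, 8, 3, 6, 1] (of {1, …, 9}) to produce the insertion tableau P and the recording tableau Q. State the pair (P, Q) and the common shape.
P = [1, 3, 6, 8] / [2, 5, 7] / [4] / [9];  Q = [1, 2, 5, 6] / [3, 4, 8] / [7] / [9];  common shape = (4, 3, 1, 1)

Row-insert the values π_1, π_2, … into P one at a time, bumping the leftmost entry strictly greater than the inserted value down to the next row. The recording tableau Q records, in position (i, j), the step at which that cell was added to P.
  Insert 4 (step 1): P = [4];  Q = [1]
  Insert 9 (step 2): P = [4, 9];  Q = [1, 2]
  Insert 2 (step 3): P = [2, 9] / [4];  Q = [1, 2] / [3]
  Insert 5 (step 4): P = [2, 5] / [4, 9];  Q = [1, 2] / [3, 4]
  Insert 7 (step 5): P = [2, 5, 7] / [4, 9];  Q = [1, 2, 5] / [3, 4]
  Insert 8 (step 6): P = [2, 5, 7, 8] / [4, 9];  Q = [1, 2, 5, 6] / [3, 4]
  Insert 3 (step 7): P = [2, 3, 7, 8] / [4, 5] / [9];  Q = [1, 2, 5, 6] / [3, 4] / [7]
  Insert 6 (step 8): P = [2, 3, 6, 8] / [4, 5, 7] / [9];  Q = [1, 2, 5, 6] / [3, 4, 8] / [7]
  Insert 1 (step 9): P = [1, 3, 6, 8] / [2, 5, 7] / [4] / [9];  Q = [1, 2, 5, 6] / [3, 4, 8] / [7] / [9]
Final shape: (4, 3, 1, 1).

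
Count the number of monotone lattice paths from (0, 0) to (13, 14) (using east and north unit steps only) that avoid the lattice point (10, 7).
Number of paths = 17724540

Total paths from (0, 0) to (13, 14): C(27, 13) = 20058300. Paths through (10, 7): (paths (0, 0) → (10, 7)) × (paths (10, 7) → (13, 14)) = C(17, 10) · C(10, 3) = 19448 · 120 = 2333760. Avoidance count = 20058300 − 2333760 = 17724540.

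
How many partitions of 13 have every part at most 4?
p(13, parts ≤ 4) = 39

Partitions of 13 with all parts ≤ 4: 4+4+4+1, 4+4+3+2, 4+4+3+1+1, 4+4+2+2+1, 4+4+2+1+1+1, 4+4+1+1+1+1+1, 4+3+3+3, 4+3+3+2+1, 4+3+3+1+1+1, 4+3+2+2+2, 4+3+2+2+1+1, 4+3+2+1+1+1+1, 4+3+1+1+1+1+1+1, 4+2+2+2+2+1, 4+2+2+2+1+1+1, 4+2+2+1+1+1+1+1, 4+2+1+1+1+1+1+1+1, 4+1+1+1+1+1+1+1+1+1, 3+3+3+3+1, 3+3+3+2+2, 3+3+3+2+1+1, 3+3+3+1+1+1+1, 3+3+2+2+2+1, 3+3+2+2+1+1+1, 3+3+2+1+1+1+1+1, 3+3+1+1+1+1+1+1+1, 3+2+2+2+2+2, 3+2+2+2+2+1+1, 3+2+2+2+1+1+1+1, 3+2+2+1+1+1+1+1+1, … (39 total). Count = 39.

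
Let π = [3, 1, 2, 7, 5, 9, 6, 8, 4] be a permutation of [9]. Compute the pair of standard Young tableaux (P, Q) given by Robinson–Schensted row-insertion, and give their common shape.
P = [1, 2, 4, 6, 8] / [3, 5, 9] / [7];  Q = [1, 3, 4, 6, 8] / [2, 5, 7] / [9];  common shape = (5, 3, 1)

Row-insert the values π_1, π_2, … into P one at a time, bumping the leftmost entry strictly greater than the inserted value down to the next row. The recording tableau Q records, in position (i, j), the step at which that cell was added to P.
  Insert 3 (step 1): P = [3];  Q = [1]
  Insert 1 (step 2): P = [1] / [3];  Q = [1] / [2]
  Insert 2 (step 3): P = [1, 2] / [3];  Q = [1, 3] / [2]
  Insert 7 (step 4): P = [1, 2, 7] / [3];  Q = [1, 3, 4] / [2]
  Insert 5 (step 5): P = [1, 2, 5] / [3, 7];  Q = [1, 3, 4] / [2, 5]
  Insert 9 (step 6): P = [1, 2, 5, 9] / [3, 7];  Q = [1, 3, 4, 6] / [2, 5]
  Insert 6 (step 7): P = [1, 2, 5, 6] / [3, 7, 9];  Q = [1, 3, 4, 6] / [2, 5, 7]
  Insert 8 (step 8): P = [1, 2, 5, 6, 8] / [3, 7, 9];  Q = [1, 3, 4, 6, 8] / [2, 5, 7]
  Insert 4 (step 9): P = [1, 2, 4, 6, 8] / [3, 5, 9] / [7];  Q = [1, 3, 4, 6, 8] / [2, 5, 7] / [9]
Final shape: (5, 3, 1).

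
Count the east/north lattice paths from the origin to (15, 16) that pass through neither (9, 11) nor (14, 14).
Number of paths = 130810155

Inclusion–exclusion. Total paths: C(31, 15) = 300540195. Through P₁: C(20, 9)·C(11, 6) = 77597520. Through P₂: C(28, 14)·C(3, 1) = 120349800. Since P₁ is strictly southwest of P₂, a monotone path through both must visit P₁ then P₂; paths through both = C(20, 9)·C(8, 5)·C(3, 1) = 28217280. Avoid both = 300540195 − 77597520 − 120349800 + 28217280 = 130810155.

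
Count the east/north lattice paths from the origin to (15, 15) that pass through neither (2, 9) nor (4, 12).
Number of paths = 153162980

Inclusion–exclusion. Total paths: C(30, 15) = 155117520. Through P₁: C(11, 2)·C(19, 13) = 1492260. Through P₂: C(16, 4)·C(14, 11) = 662480. Since P₁ is strictly southwest of P₂, a monotone path through both must visit P₁ then P₂; paths through both = C(11, 2)·C(5, 2)·C(14, 11) = 200200. Avoid both = 155117520 − 1492260 − 662480 + 200200 = 153162980.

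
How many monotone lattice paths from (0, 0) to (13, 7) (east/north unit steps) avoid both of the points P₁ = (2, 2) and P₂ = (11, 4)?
Number of paths = 40962

Inclusion–exclusion. Total paths: C(20, 13) = 77520. Through P₁: C(4, 2)·C(16, 11) = 26208. Through P₂: C(15, 11)·C(5, 2) = 13650. Since P₁ is strictly southwest of P₂, a monotone path through both must visit P₁ then P₂; paths through both = C(4, 2)·C(11, 9)·C(5, 2) = 3300. Avoid both = 77520 − 26208 − 13650 + 3300 = 40962.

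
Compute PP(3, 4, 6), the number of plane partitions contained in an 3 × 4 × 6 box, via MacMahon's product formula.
PP(3, 4, 6) = 457380

Evaluate the triple product over i = 1..3, j = 1..4, k = 1..6. The factors are (2/1) · (3/2) · (4/3) · (5/4) · (6/5) · (7/6) · (3/2) · (4/3) · … (72 factors total). The numerators and denominators telescope so the product is an integer; carrying out the multiplication exactly gives PP(3, 4, 6) = 457380.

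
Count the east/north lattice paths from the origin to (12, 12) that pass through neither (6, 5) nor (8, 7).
Number of paths = 1449826

Inclusion–exclusion. Total paths: C(24, 12) = 2704156. Through P₁: C(11, 6)·C(13, 6) = 792792. Through P₂: C(15, 8)·C(9, 4) = 810810. Since P₁ is strictly southwest of P₂, a monotone path through both must visit P₁ then P₂; paths through both = C(11, 6)·C(4, 2)·C(9, 4) = 349272. Avoid both = 2704156 − 792792 − 810810 + 349272 = 1449826.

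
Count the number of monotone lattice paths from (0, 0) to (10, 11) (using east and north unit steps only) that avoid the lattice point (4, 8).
Number of paths = 311136

Total paths from (0, 0) to (10, 11): C(21, 10) = 352716. Paths through (4, 8): (paths (0, 0) → (4, 8)) × (paths (4, 8) → (10, 11)) = C(12, 4) · C(9, 6) = 495 · 84 = 41580. Avoidance count = 352716 − 41580 = 311136.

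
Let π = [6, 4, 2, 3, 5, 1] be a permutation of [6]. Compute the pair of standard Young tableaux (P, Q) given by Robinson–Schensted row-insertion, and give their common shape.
P = [1, 3, 5] / [2] / [4] / [6];  Q = [1, 4, 5] / [2] / [3] / [6];  common shape = (3, 1, 1, 1)

Row-insert the values π_1, π_2, … into P one at a time, bumping the leftmost entry strictly greater than the inserted value down to the next row. The recording tableau Q records, in position (i, j), the step at which that cell was added to P.
  Insert 6 (step 1): P = [6];  Q = [1]
  Insert 4 (step 2): P = [4] / [6];  Q = [1] / [2]
  Insert 2 (step 3): P = [2] / [4] / [6];  Q = [1] / [2] / [3]
  Insert 3 (step 4): P = [2, 3] / [4] / [6];  Q = [1, 4] / [2] / [3]
  Insert 5 (step 5): P = [2, 3, 5] / [4] / [6];  Q = [1, 4, 5] / [2] / [3]
  Insert 1 (step 6): P = [1, 3, 5] / [2] / [4] / [6];  Q = [1, 4, 5] / [2] / [3] / [6]
Final shape: (3, 1, 1, 1).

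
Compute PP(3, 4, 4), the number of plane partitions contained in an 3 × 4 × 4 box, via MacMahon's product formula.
PP(3, 4, 4) = 24696

Evaluate the triple product over i = 1..3, j = 1..4, k = 1..4. The factors are (2/1) · (3/2) · (4/3) · (5/4) · (3/2) · (4/3) · (5/4) · (6/5) · … (48 factors total). The numerators and denominators telescope so the product is an integer; carrying out the multiplication exactly gives PP(3, 4, 4) = 24696.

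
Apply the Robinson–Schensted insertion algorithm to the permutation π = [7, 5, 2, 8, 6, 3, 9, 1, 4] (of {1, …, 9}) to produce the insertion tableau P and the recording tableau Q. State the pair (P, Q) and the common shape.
P = [1, 3, 4] / [2, 6, 9] / [5, 8] / [7];  Q = [1, 4, 7] / [2, 5, 9] / [3, 6] / [8];  common shape = (3, 3, 2, 1)

Row-insert the values π_1, π_2, … into P one at a time, bumping the leftmost entry strictly greater than the inserted value down to the next row. The recording tableau Q records, in position (i, j), the step at which that cell was added to P.
  Insert 7 (step 1): P = [7];  Q = [1]
  Insert 5 (step 2): P = [5] / [7];  Q = [1] / [2]
  Insert 2 (step 3): P = [2] / [5] / [7];  Q = [1] / [2] / [3]
  Insert 8 (step 4): P = [2, 8] / [5] / [7];  Q = [1, 4] / [2] / [3]
  Insert 6 (step 5): P = [2, 6] / [5, 8] / [7];  Q = [1, 4] / [2, 5] / [3]
  Insert 3 (step 6): P = [2, 3] / [5, 6] / [7, 8];  Q = [1, 4] / [2, 5] / [3, 6]
  Insert 9 (step 7): P = [2, 3, 9] / [5, 6] / [7, 8];  Q = [1, 4, 7] / [2, 5] / [3, 6]
  Insert 1 (step 8): P = [1, 3, 9] / [2, 6] / [5, 8] / [7];  Q = [1, 4, 7] / [2, 5] / [3, 6] / [8]
  Insert 4 (step 9): P = [1, 3, 4] / [2, 6, 9] / [5, 8] / [7];  Q = [1, 4, 7] / [2, 5, 9] / [3, 6] / [8]
Final shape: (3, 3, 2, 1).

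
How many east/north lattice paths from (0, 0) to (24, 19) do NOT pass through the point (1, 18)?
Number of paths = 800472431394

Total paths from (0, 0) to (24, 19): C(43, 24) = 800472431850. Paths through (1, 18): (paths (0, 0) → (1, 18)) × (paths (1, 18) → (24, 19)) = C(19, 1) · C(24, 23) = 19 · 24 = 456. Avoidance count = 800472431850 − 456 = 800472431394.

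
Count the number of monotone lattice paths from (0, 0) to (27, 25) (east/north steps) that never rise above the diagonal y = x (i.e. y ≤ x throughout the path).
Number of paths = 51166197843852

By the reflection principle (André's argument), the number of monotone paths to (27, 25) with n ≤ m that never go above y = x is C(52, 27) − C(52, 28) = 477551179875952 − 426384982032100 = 51166197843852.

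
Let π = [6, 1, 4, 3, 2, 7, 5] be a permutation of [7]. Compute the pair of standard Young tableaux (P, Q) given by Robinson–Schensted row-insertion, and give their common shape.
P = [1, 2, 5] / [3, 7] / [4] / [6];  Q = [1, 3, 6] / [2, 7] / [4] / [5];  common shape = (3, 2, 1, 1)

Row-insert the values π_1, π_2, … into P one at a time, bumping the leftmost entry strictly greater than the inserted value down to the next row. The recording tableau Q records, in position (i, j), the step at which that cell was added to P.
  Insert 6 (step 1): P = [6];  Q = [1]
  Insert 1 (step 2): P = [1] / [6];  Q = [1] / [2]
  Insert 4 (step 3): P = [1, 4] / [6];  Q = [1, 3] / [2]
  Insert 3 (step 4): P = [1, 3] / [4] / [6];  Q = [1, 3] / [2] / [4]
  Insert 2 (step 5): P = [1, 2] / [3] / [4] / [6];  Q = [1, 3] / [2] / [4] / [5]
  Insert 7 (step 6): P = [1, 2, 7] / [3] / [4] / [6];  Q = [1, 3, 6] / [2] / [4] / [5]
  Insert 5 (step 7): P = [1, 2, 5] / [3, 7] / [4] / [6];  Q = [1, 3, 6] / [2, 7] / [4] / [5]
Final shape: (3, 2, 1, 1).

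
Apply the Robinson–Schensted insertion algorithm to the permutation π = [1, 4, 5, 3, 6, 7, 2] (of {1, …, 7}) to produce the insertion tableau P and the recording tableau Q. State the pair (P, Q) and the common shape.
P = [1, 2, 5, 6, 7] / [3] / [4];  Q = [1, 2, 3, 5, 6] / [4] / [7];  common shape = (5, 1, 1)

Row-insert the values π_1, π_2, … into P one at a time, bumping the leftmost entry strictly greater than the inserted value down to the next row. The recording tableau Q records, in position (i, j), the step at which that cell was added to P.
  Insert 1 (step 1): P = [1];  Q = [1]
  Insert 4 (step 2): P = [1, 4];  Q = [1, 2]
  Insert 5 (step 3): P = [1, 4, 5];  Q = [1, 2, 3]
  Insert 3 (step 4): P = [1, 3, 5] / [4];  Q = [1, 2, 3] / [4]
  Insert 6 (step 5): P = [1, 3, 5, 6] / [4];  Q = [1, 2, 3, 5] / [4]
  Insert 7 (step 6): P = [1, 3, 5, 6, 7] / [4];  Q = [1, 2, 3, 5, 6] / [4]
  Insert 2 (step 7): P = [1, 2, 5, 6, 7] / [3] / [4];  Q = [1, 2, 3, 5, 6] / [4] / [7]
Final shape: (5, 1, 1).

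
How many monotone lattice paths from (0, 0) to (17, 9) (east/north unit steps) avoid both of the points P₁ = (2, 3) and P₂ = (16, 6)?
Number of paths = 2310658

Inclusion–exclusion. Total paths: C(26, 17) = 3124550. Through P₁: C(5, 2)·C(21, 15) = 542640. Through P₂: C(22, 16)·C(4, 1) = 298452. Since P₁ is strictly southwest of P₂, a monotone path through both must visit P₁ then P₂; paths through both = C(5, 2)·C(17, 14)·C(4, 1) = 27200. Avoid both = 3124550 − 542640 − 298452 + 27200 = 2310658.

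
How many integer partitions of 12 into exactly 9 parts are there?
p(12, 9 parts) = 3

Partitions of n into exactly k parts ↔ partitions of n − k into at most k parts (subtract 1 from each part). For n = 12, k = 9, the partitions are: 4+1+1+1+1+1+1+1+1, 3+2+1+1+1+1+1+1+1, 2+2+2+1+1+1+1+1+1. Count = 3.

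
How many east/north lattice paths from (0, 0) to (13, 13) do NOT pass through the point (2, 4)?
Number of paths = 7881200

Total paths from (0, 0) to (13, 13): C(26, 13) = 10400600. Paths through (2, 4): (paths (0, 0) → (2, 4)) × (paths (2, 4) → (13, 13)) = C(6, 2) · C(20, 11) = 15 · 167960 = 2519400. Avoidance count = 10400600 − 2519400 = 7881200.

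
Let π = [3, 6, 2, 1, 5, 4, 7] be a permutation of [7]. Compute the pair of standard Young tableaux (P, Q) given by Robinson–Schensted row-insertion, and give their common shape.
P = [1, 4, 7] / [2, 5] / [3, 6];  Q = [1, 2, 7] / [3, 5] / [4, 6];  common shape = (3, 2, 2)

Row-insert the values π_1, π_2, … into P one at a time, bumping the leftmost entry strictly greater than the inserted value down to the next row. The recording tableau Q records, in position (i, j), the step at which that cell was added to P.
  Insert 3 (step 1): P = [3];  Q = [1]
  Insert 6 (step 2): P = [3, 6];  Q = [1, 2]
  Insert 2 (step 3): P = [2, 6] / [3];  Q = [1, 2] / [3]
  Insert 1 (step 4): P = [1, 6] / [2] / [3];  Q = [1, 2] / [3] / [4]
  Insert 5 (step 5): P = [1, 5] / [2, 6] / [3];  Q = [1, 2] / [3, 5] / [4]
  Insert 4 (step 6): P = [1, 4] / [2, 5] / [3, 6];  Q = [1, 2] / [3, 5] / [4, 6]
  Insert 7 (step 7): P = [1, 4, 7] / [2, 5] / [3, 6];  Q = [1, 2, 7] / [3, 5] / [4, 6]
Final shape: (3, 2, 2).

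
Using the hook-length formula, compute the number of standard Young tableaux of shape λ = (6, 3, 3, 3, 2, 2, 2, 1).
# SYT of shape (6, 3, 3, 3, 2, 2, 2, 1) = 818611200

Hook-length formula: f^λ = n! / Π hook(c), product over all cells c of the Young diagram. For λ = (6, 3, 3, 3, 2, 2, 2, 1), n = 22 boxes. Hook lengths by row (left-to-right, top-to-bottom): [13, 11, 7, 3, 2, 1]; [9, 7, 3]; [8, 6, 2]; [7, 5, 1]; [5, 3]; [4, 2]; [3, 1]; [1]. Product of hooks = 1373058086400. So f^λ = 22! / 1373058086400 = 1124000727777607680000 / 1373058086400 = 818611200.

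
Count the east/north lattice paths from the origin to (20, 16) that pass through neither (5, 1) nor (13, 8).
Number of paths = 5316164190

Inclusion–exclusion. Total paths: C(36, 20) = 7307872110. Through P₁: C(6, 5)·C(30, 15) = 930705120. Through P₂: C(21, 13)·C(15, 7) = 1309458150. Since P₁ is strictly southwest of P₂, a monotone path through both must visit P₁ then P₂; paths through both = C(6, 5)·C(15, 8)·C(15, 7) = 248455350. Avoid both = 7307872110 − 930705120 − 1309458150 + 248455350 = 5316164190.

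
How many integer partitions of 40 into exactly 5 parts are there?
p(40, 5 parts) = 1115

Partitions of n into exactly k parts are in bijection with partitions of n − k into at most k parts (subtract 1 from each part). So p(40, exactly 5) = p(35, parts ≤ 5). Computing via the recurrence p(m, j) = p(m, j−1) + p(m−j, j) gives 1115.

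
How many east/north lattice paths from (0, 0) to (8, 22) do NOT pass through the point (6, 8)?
Number of paths = 5492565

Total paths from (0, 0) to (8, 22): C(30, 8) = 5852925. Paths through (6, 8): (paths (0, 0) → (6, 8)) × (paths (6, 8) → (8, 22)) = C(14, 6) · C(16, 2) = 3003 · 120 = 360360. Avoidance count = 5852925 − 360360 = 5492565.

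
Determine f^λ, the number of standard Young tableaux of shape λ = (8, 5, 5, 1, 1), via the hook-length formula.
# SYT of shape (8, 5, 5, 1, 1) = 34641750

Hook-length formula: f^λ = n! / Π hook(c), product over all cells c of the Young diagram. For λ = (8, 5, 5, 1, 1), n = 20 boxes. Hook lengths by row (left-to-right, top-to-bottom): [12, 9, 8, 7, 6, 3, 2, 1]; [8, 5, 4, 3, 2]; [7, 4, 3, 2, 1]; [2]; [1]. Product of hooks = 70230343680. So f^λ = 20! / 70230343680 = 2432902008176640000 / 70230343680 = 34641750.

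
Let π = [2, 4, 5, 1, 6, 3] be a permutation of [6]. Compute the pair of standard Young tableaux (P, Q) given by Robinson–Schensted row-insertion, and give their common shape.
P = [1, 3, 5, 6] / [2, 4];  Q = [1, 2, 3, 5] / [4, 6];  common shape = (4, 2)

Row-insert the values π_1, π_2, … into P one at a time, bumping the leftmost entry strictly greater than the inserted value down to the next row. The recording tableau Q records, in position (i, j), the step at which that cell was added to P.
  Insert 2 (step 1): P = [2];  Q = [1]
  Insert 4 (step 2): P = [2, 4];  Q = [1, 2]
  Insert 5 (step 3): P = [2, 4, 5];  Q = [1, 2, 3]
  Insert 1 (step 4): P = [1, 4, 5] / [2];  Q = [1, 2, 3] / [4]
  Insert 6 (step 5): P = [1, 4, 5, 6] / [2];  Q = [1, 2, 3, 5] / [4]
  Insert 3 (step 6): P = [1, 3, 5, 6] / [2, 4];  Q = [1, 2, 3, 5] / [4, 6]
Final shape: (4, 2).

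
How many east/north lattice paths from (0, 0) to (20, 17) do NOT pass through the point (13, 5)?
Number of paths = 15473644326

Total paths from (0, 0) to (20, 17): C(37, 20) = 15905368710. Paths through (13, 5): (paths (0, 0) → (13, 5)) × (paths (13, 5) → (20, 17)) = C(18, 13) · C(19, 7) = 8568 · 50388 = 431724384. Avoidance count = 15905368710 − 431724384 = 15473644326.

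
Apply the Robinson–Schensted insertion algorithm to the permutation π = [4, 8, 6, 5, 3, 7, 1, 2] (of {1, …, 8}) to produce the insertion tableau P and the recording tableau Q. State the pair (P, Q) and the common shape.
P = [1, 2, 7] / [3, 5] / [4] / [6] / [8];  Q = [1, 2, 6] / [3, 8] / [4] / [5] / [7];  common shape = (3, 2, 1, 1, 1)

Row-insert the values π_1, π_2, … into P one at a time, bumping the leftmost entry strictly greater than the inserted value down to the next row. The recording tableau Q records, in position (i, j), the step at which that cell was added to P.
  Insert 4 (step 1): P = [4];  Q = [1]
  Insert 8 (step 2): P = [4, 8];  Q = [1, 2]
  Insert 6 (step 3): P = [4, 6] / [8];  Q = [1, 2] / [3]
  Insert 5 (step 4): P = [4, 5] / [6] / [8];  Q = [1, 2] / [3] / [4]
  Insert 3 (step 5): P = [3, 5] / [4] / [6] / [8];  Q = [1, 2] / [3] / [4] / [5]
  Insert 7 (step 6): P = [3, 5, 7] / [4] / [6] / [8];  Q = [1, 2, 6] / [3] / [4] / [5]
  Insert 1 (step 7): P = [1, 5, 7] / [3] / [4] / [6] / [8];  Q = [1, 2, 6] / [3] / [4] / [5] / [7]
  Insert 2 (step 8): P = [1, 2, 7] / [3, 5] / [4] / [6] / [8];  Q = [1, 2, 6] / [3, 8] / [4] / [5] / [7]
Final shape: (3, 2, 1, 1, 1).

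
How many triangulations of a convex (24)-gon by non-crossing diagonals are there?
C_22 = 91482563640

These polygon triangulations are counted by the Catalan number C_n = (1/(n + 1)) · C(2n, n). For n = 22: C_22 = (1/23) · C(44, 22) = 2104098963720/23 = 91482563640.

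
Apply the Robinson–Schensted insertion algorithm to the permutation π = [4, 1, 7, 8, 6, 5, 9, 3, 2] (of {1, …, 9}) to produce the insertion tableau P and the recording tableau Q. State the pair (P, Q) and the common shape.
P = [1, 2, 8, 9] / [3, 5] / [4] / [6] / [7];  Q = [1, 3, 4, 7] / [2, 5] / [6] / [8] / [9];  common shape = (4, 2, 1, 1, 1)

Row-insert the values π_1, π_2, … into P one at a time, bumping the leftmost entry strictly greater than the inserted value down to the next row. The recording tableau Q records, in position (i, j), the step at which that cell was added to P.
  Insert 4 (step 1): P = [4];  Q = [1]
  Insert 1 (step 2): P = [1] / [4];  Q = [1] / [2]
  Insert 7 (step 3): P = [1, 7] / [4];  Q = [1, 3] / [2]
  Insert 8 (step 4): P = [1, 7, 8] / [4];  Q = [1, 3, 4] / [2]
  Insert 6 (step 5): P = [1, 6, 8] / [4, 7];  Q = [1, 3, 4] / [2, 5]
  Insert 5 (step 6): P = [1, 5, 8] / [4, 6] / [7];  Q = [1, 3, 4] / [2, 5] / [6]
  Insert 9 (step 7): P = [1, 5, 8, 9] / [4, 6] / [7];  Q = [1, 3, 4, 7] / [2, 5] / [6]
  Insert 3 (step 8): P = [1, 3, 8, 9] / [4, 5] / [6] / [7];  Q = [1, 3, 4, 7] / [2, 5] / [6] / [8]
  Insert 2 (step 9): P = [1, 2, 8, 9] / [3, 5] / [4] / [6] / [7];  Q = [1, 3, 4, 7] / [2, 5] / [6] / [8] / [9]
Final shape: (4, 2, 1, 1, 1).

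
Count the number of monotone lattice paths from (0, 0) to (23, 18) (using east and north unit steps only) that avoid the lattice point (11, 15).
Number of paths = 198597237800

Total paths from (0, 0) to (23, 18): C(41, 23) = 202112640600. Paths through (11, 15): (paths (0, 0) → (11, 15)) × (paths (11, 15) → (23, 18)) = C(26, 11) · C(15, 12) = 7726160 · 455 = 3515402800. Avoidance count = 202112640600 − 3515402800 = 198597237800.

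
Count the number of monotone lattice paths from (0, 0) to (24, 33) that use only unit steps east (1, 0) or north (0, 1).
Number of paths = 7522327487513475

A monotone lattice path from (0, 0) to (24, 33) consists of 24 east steps and 33 north steps in some order, so it is determined by which 24 of the 57 steps are east. The count is C(57, 24) = 7522327487513475.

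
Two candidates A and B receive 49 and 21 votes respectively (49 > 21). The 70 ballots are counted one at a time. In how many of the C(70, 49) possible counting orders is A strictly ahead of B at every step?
Strict-lead orderings = 154175813012055120

Total orderings of the 70 votes with 49 for A: C(70, 49) = 385439532530137800. By the Bertrand ballot formula (Cycle Lemma / reflection principle), the number of orderings in which A is strictly ahead of B throughout is (p − q)/(p + q) · C(p + q, p) = (49 − 21)/(49 + 21) · 385439532530137800 = 154175813012055120.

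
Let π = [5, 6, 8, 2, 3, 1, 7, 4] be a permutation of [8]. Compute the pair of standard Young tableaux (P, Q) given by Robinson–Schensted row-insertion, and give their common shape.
P = [1, 3, 4] / [2, 6, 7] / [5, 8];  Q = [1, 2, 3] / [4, 5, 7] / [6, 8];  common shape = (3, 3, 2)

Row-insert the values π_1, π_2, … into P one at a time, bumping the leftmost entry strictly greater than the inserted value down to the next row. The recording tableau Q records, in position (i, j), the step at which that cell was added to P.
  Insert 5 (step 1): P = [5];  Q = [1]
  Insert 6 (step 2): P = [5, 6];  Q = [1, 2]
  Insert 8 (step 3): P = [5, 6, 8];  Q = [1, 2, 3]
  Insert 2 (step 4): P = [2, 6, 8] / [5];  Q = [1, 2, 3] / [4]
  Insert 3 (step 5): P = [2, 3, 8] / [5, 6];  Q = [1, 2, 3] / [4, 5]
  Insert 1 (step 6): P = [1, 3, 8] / [2, 6] / [5];  Q = [1, 2, 3] / [4, 5] / [6]
  Insert 7 (step 7): P = [1, 3, 7] / [2, 6, 8] / [5];  Q = [1, 2, 3] / [4, 5, 7] / [6]
  Insert 4 (step 8): P = [1, 3, 4] / [2, 6, 7] / [5, 8];  Q = [1, 2, 3] / [4, 5, 7] / [6, 8]
Final shape: (3, 3, 2).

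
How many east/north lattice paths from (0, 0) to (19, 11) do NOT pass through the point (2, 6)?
Number of paths = 53889948

Total paths from (0, 0) to (19, 11): C(30, 19) = 54627300. Paths through (2, 6): (paths (0, 0) → (2, 6)) × (paths (2, 6) → (19, 11)) = C(8, 2) · C(22, 17) = 28 · 26334 = 737352. Avoidance count = 54627300 − 737352 = 53889948.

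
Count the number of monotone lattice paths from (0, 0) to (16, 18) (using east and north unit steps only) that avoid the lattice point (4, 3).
Number of paths = 1595526330

Total paths from (0, 0) to (16, 18): C(34, 16) = 2203961430. Paths through (4, 3): (paths (0, 0) → (4, 3)) × (paths (4, 3) → (16, 18)) = C(7, 4) · C(27, 12) = 35 · 17383860 = 608435100. Avoidance count = 2203961430 − 608435100 = 1595526330.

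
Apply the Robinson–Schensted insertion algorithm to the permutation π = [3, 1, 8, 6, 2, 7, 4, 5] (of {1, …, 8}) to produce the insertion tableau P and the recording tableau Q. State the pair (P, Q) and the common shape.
P = [1, 2, 4, 5] / [3, 6, 7] / [8];  Q = [1, 3, 6, 8] / [2, 4, 7] / [5];  common shape = (4, 3, 1)

Row-insert the values π_1, π_2, … into P one at a time, bumping the leftmost entry strictly greater than the inserted value down to the next row. The recording tableau Q records, in position (i, j), the step at which that cell was added to P.
  Insert 3 (step 1): P = [3];  Q = [1]
  Insert 1 (step 2): P = [1] / [3];  Q = [1] / [2]
  Insert 8 (step 3): P = [1, 8] / [3];  Q = [1, 3] / [2]
  Insert 6 (step 4): P = [1, 6] / [3, 8];  Q = [1, 3] / [2, 4]
  Insert 2 (step 5): P = [1, 2] / [3, 6] / [8];  Q = [1, 3] / [2, 4] / [5]
  Insert 7 (step 6): P = [1, 2, 7] / [3, 6] / [8];  Q = [1, 3, 6] / [2, 4] / [5]
  Insert 4 (step 7): P = [1, 2, 4] / [3, 6, 7] / [8];  Q = [1, 3, 6] / [2, 4, 7] / [5]
  Insert 5 (step 8): P = [1, 2, 4, 5] / [3, 6, 7] / [8];  Q = [1, 3, 6, 8] / [2, 4, 7] / [5]
Final shape: (4, 3, 1).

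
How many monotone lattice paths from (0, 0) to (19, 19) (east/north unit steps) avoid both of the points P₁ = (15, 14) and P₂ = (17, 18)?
Number of paths = 15450301290

Inclusion–exclusion. Total paths: C(38, 19) = 35345263800. Through P₁: C(29, 15)·C(9, 4) = 9772403760. Through P₂: C(35, 17)·C(3, 2) = 13612702950. Since P₁ is strictly southwest of P₂, a monotone path through both must visit P₁ then P₂; paths through both = C(29, 15)·C(6, 2)·C(3, 2) = 3490144200. Avoid both = 35345263800 − 9772403760 − 13612702950 + 3490144200 = 15450301290.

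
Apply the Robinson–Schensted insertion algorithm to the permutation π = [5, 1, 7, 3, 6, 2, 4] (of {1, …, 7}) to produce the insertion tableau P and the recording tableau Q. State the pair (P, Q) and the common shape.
P = [1, 2, 4] / [3, 6] / [5, 7];  Q = [1, 3, 5] / [2, 4] / [6, 7];  common shape = (3, 2, 2)

Row-insert the values π_1, π_2, … into P one at a time, bumping the leftmost entry strictly greater than the inserted value down to the next row. The recording tableau Q records, in position (i, j), the step at which that cell was added to P.
  Insert 5 (step 1): P = [5];  Q = [1]
  Insert 1 (step 2): P = [1] / [5];  Q = [1] / [2]
  Insert 7 (step 3): P = [1, 7] / [5];  Q = [1, 3] / [2]
  Insert 3 (step 4): P = [1, 3] / [5, 7];  Q = [1, 3] / [2, 4]
  Insert 6 (step 5): P = [1, 3, 6] / [5, 7];  Q = [1, 3, 5] / [2, 4]
  Insert 2 (step 6): P = [1, 2, 6] / [3, 7] / [5];  Q = [1, 3, 5] / [2, 4] / [6]
  Insert 4 (step 7): P = [1, 2, 4] / [3, 6] / [5, 7];  Q = [1, 3, 5] / [2, 4] / [6, 7]
Final shape: (3, 2, 2).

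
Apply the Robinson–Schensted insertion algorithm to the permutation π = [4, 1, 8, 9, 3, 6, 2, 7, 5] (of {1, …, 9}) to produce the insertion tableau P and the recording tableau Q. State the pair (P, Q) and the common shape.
P = [1, 2, 5, 7] / [3, 6, 9] / [4, 8];  Q = [1, 3, 4, 8] / [2, 5, 6] / [7, 9];  common shape = (4, 3, 2)

Row-insert the values π_1, π_2, … into P one at a time, bumping the leftmost entry strictly greater than the inserted value down to the next row. The recording tableau Q records, in position (i, j), the step at which that cell was added to P.
  Insert 4 (step 1): P = [4];  Q = [1]
  Insert 1 (step 2): P = [1] / [4];  Q = [1] / [2]
  Insert 8 (step 3): P = [1, 8] / [4];  Q = [1, 3] / [2]
  Insert 9 (step 4): P = [1, 8, 9] / [4];  Q = [1, 3, 4] / [2]
  Insert 3 (step 5): P = [1, 3, 9] / [4, 8];  Q = [1, 3, 4] / [2, 5]
  Insert 6 (step 6): P = [1, 3, 6] / [4, 8, 9];  Q = [1, 3, 4] / [2, 5, 6]
  Insert 2 (step 7): P = [1, 2, 6] / [3, 8, 9] / [4];  Q = [1, 3, 4] / [2, 5, 6] / [7]
  Insert 7 (step 8): P = [1, 2, 6, 7] / [3, 8, 9] / [4];  Q = [1, 3, 4, 8] / [2, 5, 6] / [7]
  Insert 5 (step 9): P = [1, 2, 5, 7] / [3, 6, 9] / [4, 8];  Q = [1, 3, 4, 8] / [2, 5, 6] / [7, 9]
Final shape: (4, 3, 2).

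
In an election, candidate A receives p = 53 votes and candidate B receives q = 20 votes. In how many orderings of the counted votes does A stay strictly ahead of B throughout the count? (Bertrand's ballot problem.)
Strict-lead orderings = 194294694637551816

Total orderings of the 73 votes with 53 for A: C(73, 53) = 429803415410341896. By the Bertrand ballot formula (Cycle Lemma / reflection principle), the number of orderings in which A is strictly ahead of B throughout is (p − q)/(p + q) · C(p + q, p) = (53 − 20)/(53 + 20) · 429803415410341896 = 194294694637551816.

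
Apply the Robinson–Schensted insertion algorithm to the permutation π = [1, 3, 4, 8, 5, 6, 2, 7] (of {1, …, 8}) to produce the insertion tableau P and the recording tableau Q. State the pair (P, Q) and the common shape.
P = [1, 2, 4, 5, 6, 7] / [3] / [8];  Q = [1, 2, 3, 4, 6, 8] / [5] / [7];  common shape = (6, 1, 1)

Row-insert the values π_1, π_2, … into P one at a time, bumping the leftmost entry strictly greater than the inserted value down to the next row. The recording tableau Q records, in position (i, j), the step at which that cell was added to P.
  Insert 1 (step 1): P = [1];  Q = [1]
  Insert 3 (step 2): P = [1, 3];  Q = [1, 2]
  Insert 4 (step 3): P = [1, 3, 4];  Q = [1, 2, 3]
  Insert 8 (step 4): P = [1, 3, 4, 8];  Q = [1, 2, 3, 4]
  Insert 5 (step 5): P = [1, 3, 4, 5] / [8];  Q = [1, 2, 3, 4] / [5]
  Insert 6 (step 6): P = [1, 3, 4, 5, 6] / [8];  Q = [1, 2, 3, 4, 6] / [5]
  Insert 2 (step 7): P = [1, 2, 4, 5, 6] / [3] / [8];  Q = [1, 2, 3, 4, 6] / [5] / [7]
  Insert 7 (step 8): P = [1, 2, 4, 5, 6, 7] / [3] / [8];  Q = [1, 2, 3, 4, 6, 8] / [5] / [7]
Final shape: (6, 1, 1).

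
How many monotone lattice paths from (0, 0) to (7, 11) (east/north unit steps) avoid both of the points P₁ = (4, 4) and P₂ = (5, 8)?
Number of paths = 14054

Inclusion–exclusion. Total paths: C(18, 7) = 31824. Through P₁: C(8, 4)·C(10, 3) = 8400. Through P₂: C(13, 5)·C(5, 2) = 12870. Since P₁ is strictly southwest of P₂, a monotone path through both must visit P₁ then P₂; paths through both = C(8, 4)·C(5, 1)·C(5, 2) = 3500. Avoid both = 31824 − 8400 − 12870 + 3500 = 14054.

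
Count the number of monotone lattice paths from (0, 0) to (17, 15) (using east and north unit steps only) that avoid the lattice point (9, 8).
Number of paths = 409287870

Total paths from (0, 0) to (17, 15): C(32, 17) = 565722720. Paths through (9, 8): (paths (0, 0) → (9, 8)) × (paths (9, 8) → (17, 15)) = C(17, 9) · C(15, 8) = 24310 · 6435 = 156434850. Avoidance count = 565722720 − 156434850 = 409287870.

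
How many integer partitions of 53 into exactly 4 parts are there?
p(53, 4 parts) = 1089

Partitions of n into exactly k parts are in bijection with partitions of n − k into at most k parts (subtract 1 from each part). So p(53, exactly 4) = p(49, parts ≤ 4). Computing via the recurrence p(m, j) = p(m, j−1) + p(m−j, j) gives 1089.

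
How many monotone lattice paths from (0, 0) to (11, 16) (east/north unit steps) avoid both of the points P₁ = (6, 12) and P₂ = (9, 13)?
Number of paths = 6467191

Inclusion–exclusion. Total paths: C(27, 11) = 13037895. Through P₁: C(18, 6)·C(9, 5) = 2339064. Through P₂: C(22, 9)·C(5, 2) = 4974200. Since P₁ is strictly southwest of P₂, a monotone path through both must visit P₁ then P₂; paths through both = C(18, 6)·C(4, 3)·C(5, 2) = 742560. Avoid both = 13037895 − 2339064 − 4974200 + 742560 = 6467191.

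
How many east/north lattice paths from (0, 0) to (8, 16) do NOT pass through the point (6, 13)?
Number of paths = 464151

Total paths from (0, 0) to (8, 16): C(24, 8) = 735471. Paths through (6, 13): (paths (0, 0) → (6, 13)) × (paths (6, 13) → (8, 16)) = C(19, 6) · C(5, 2) = 27132 · 10 = 271320. Avoidance count = 735471 − 271320 = 464151.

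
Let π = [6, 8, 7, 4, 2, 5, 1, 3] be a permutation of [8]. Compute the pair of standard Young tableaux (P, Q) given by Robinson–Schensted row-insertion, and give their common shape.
P = [1, 3] / [2, 5] / [4, 7] / [6] / [8];  Q = [1, 2] / [3, 6] / [4, 8] / [5] / [7];  common shape = (2, 2, 2, 1, 1)

Row-insert the values π_1, π_2, … into P one at a time, bumping the leftmost entry strictly greater than the inserted value down to the next row. The recording tableau Q records, in position (i, j), the step at which that cell was added to P.
  Insert 6 (step 1): P = [6];  Q = [1]
  Insert 8 (step 2): P = [6, 8];  Q = [1, 2]
  Insert 7 (step 3): P = [6, 7] / [8];  Q = [1, 2] / [3]
  Insert 4 (step 4): P = [4, 7] / [6] / [8];  Q = [1, 2] / [3] / [4]
  Insert 2 (step 5): P = [2, 7] / [4] / [6] / [8];  Q = [1, 2] / [3] / [4] / [5]
  Insert 5 (step 6): P = [2, 5] / [4, 7] / [6] / [8];  Q = [1, 2] / [3, 6] / [4] / [5]
  Insert 1 (step 7): P = [1, 5] / [2, 7] / [4] / [6] / [8];  Q = [1, 2] / [3, 6] / [4] / [5] / [7]
  Insert 3 (step 8): P = [1, 3] / [2, 5] / [4, 7] / [6] / [8];  Q = [1, 2] / [3, 6] / [4, 8] / [5] / [7]
Final shape: (2, 2, 2, 1, 1).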